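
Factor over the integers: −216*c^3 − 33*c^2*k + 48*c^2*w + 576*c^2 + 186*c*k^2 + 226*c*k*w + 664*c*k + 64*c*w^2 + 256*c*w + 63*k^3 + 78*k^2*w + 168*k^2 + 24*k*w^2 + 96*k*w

Group: 9*c*(−24*c^2 + 15*c*k + 16*c*w + 64*c + 9*k^2 + 6*k*w + 24*k) + (7*k + 4*w)*(−24*c^2 + 15*c*k + 16*c*w + 64*c + 9*k^2 + 6*k*w + 24*k); both groups contain (−24*c^2 + 15*c*k + 16*c*w + 64*c + 9*k^2 + 6*k*w + 24*k), so (9*c + 7*k + 4*w) is a factor with cofactor −24*c^2 + 15*c*k + 16*c*w + 64*c + 9*k^2 + 6*k*w + 24*k.
The cofactor groups again: −24*c^2 + 15*c*k + 16*c*w + 64*c + 9*k^2 + 6*k*w + 24*k = −8*c*(3*c − 3*k − 2*w − 8) − 3*k*(3*c − 3*k − 2*w − 8); both groups contain (3*c − 3*k − 2*w − 8), giving −(8*c + 3*k)*(3*c − 3*k − 2*w − 8).

−(3*c − 3*k − 2*w − 8)*(8*c + 3*k)*(9*c + 7*k + 4*w)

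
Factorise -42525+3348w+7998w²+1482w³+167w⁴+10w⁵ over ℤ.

(2w+7)(5w-9)(w+9)(w²+6w+75)

Trying the rational-root candidates, w = -9 is a root, so (w+9) is a factor; dividing leaves 10w⁴+77w³+789w²+897w-4725.
Continuing, w = 9/5 is a root, so (5w-9) divides it; the quotient is 2w³+19w²+192w+525.
Continuing, w = -7/2 is a root, giving the factor (2w+7) and quotient w²+6w+75.
The quadratic w²+6w+75 has discriminant -264 < 0 and is irreducible over ℤ.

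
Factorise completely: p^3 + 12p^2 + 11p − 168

(p + 7)(p + 8)(p − 3)

Trying the rational-root candidates, p = −7 is a root, so (p + 7) divides it; the quotient is p^2 + 5p − 24.
The remaining quadratic factors as (p + 8)(p − 3).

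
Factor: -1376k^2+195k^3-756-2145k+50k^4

Testing divisors of the constant over divisors of the leading coefficient, k = -4/5 is a root, giving the factor (5k+4) and quotient 10k^3+31k^2-300k-189.
Next, k = -7 is a root, so (k+7) divides it; the quotient is 10k^2-39k-27.
The remaining quadratic factors as (2k-9)(5k+3).

(2k-9)(5k+3)(5k+4)(k+7)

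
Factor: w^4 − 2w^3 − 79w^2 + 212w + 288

(w + 1)(w + 9)(w − 4)(w − 8)

Testing divisors of the constant over divisors of the leading coefficient, w = −9 is a root, so (w + 9) is a factor; dividing leaves w^3 − 11w^2 + 20w + 32.
Continuing, w = −1 is a root, so (w + 1) is a factor; dividing leaves w^2 − 12w + 32.
The remaining quadratic factors as (w − 8)(w − 4).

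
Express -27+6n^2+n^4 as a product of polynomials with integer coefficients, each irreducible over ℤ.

(n^2+9)(n^2-3)

Substitute u = n^2 to get a quadratic in u, then factor.
n^2+9 is irreducible over ℤ (sum of squares).
n^2-3 is irreducible over ℤ (3 is not a perfect square).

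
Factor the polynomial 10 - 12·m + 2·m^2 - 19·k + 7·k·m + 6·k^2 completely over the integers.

(2·k + m - 5)·(3·k + 2·m - 2)

Group: 2·k·(3·k + 2·m - 2) + (m - 5)·(3·k + 2·m - 2); both groups contain (3·k + 2·m - 2).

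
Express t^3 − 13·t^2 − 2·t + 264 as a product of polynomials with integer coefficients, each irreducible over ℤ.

(t + 4)·(t − 11)·(t − 6)

Testing divisors of the constant over divisors of the leading coefficient, t = −4 is a root, so (t + 4) is a factor; dividing leaves t^2 − 17·t + 66.
The remaining quadratic factors as (t − 6)(t − 11).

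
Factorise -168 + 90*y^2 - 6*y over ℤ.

6*(3*y + 4)*(5*y - 7)

Pull out the common factor 6, then factor the remaining trinomial.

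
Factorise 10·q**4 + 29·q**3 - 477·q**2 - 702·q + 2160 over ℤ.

(2·q + 15)·(5·q - 8)·(q + 3)·(q - 6)

Testing divisors of the constant over divisors of the leading coefficient, q = 8/5 is a root, so (5·q - 8) divides it; the quotient is 2·q**3 + 9·q**2 - 81·q - 270.
Next, q = -3 is a root, so (q + 3) is a factor; dividing leaves 2·q**2 + 3·q - 90.
The remaining quadratic factors as (2·q + 15)(q - 6).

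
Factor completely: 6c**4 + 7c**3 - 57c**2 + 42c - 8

Trying the rational-root candidates, c = 1/2 is a root, giving the factor (2c - 1) and quotient 3c**3 + 5c**2 - 26c + 8.
Continuing, c = 1/3 is a root, so (3c - 1) is a factor; dividing leaves c**2 + 2c - 8.
The remaining quadratic factors as (c - 2)(c + 4).

(2c - 1)(3c - 1)(c + 4)(c - 2)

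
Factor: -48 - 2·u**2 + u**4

Substitute w = u**2 to get a quadratic in w, then factor.
u**2 + 6 is irreducible over ℤ (always positive, so no real roots).
u**2 - 8 is irreducible over ℤ (8 is not a perfect square).

(u**2 + 6)·(u**2 - 8)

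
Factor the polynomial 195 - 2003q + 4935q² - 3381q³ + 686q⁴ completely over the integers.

(2q - 5)(7q - 1)(7q - 13)(7q - 3)

Among the possible rational roots, q = 1/7 is a root, so (7q - 1) is a factor; dividing leaves 98q³ - 469q² + 638q - 195.
Continuing, q = 3/7 is a root, so (7q - 3) is a factor; dividing leaves 14q² - 61q + 65.
The remaining quadratic factors as (7q - 13)(2q - 5).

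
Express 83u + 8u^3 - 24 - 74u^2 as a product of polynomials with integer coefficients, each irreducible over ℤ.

(2u - 1)(4u - 3)(u - 8)

By the rational root theorem, u = 8 is a root, giving the factor (u - 8) and quotient 8u^2 - 10u + 3.
The remaining quadratic factors as (4u - 3)(2u - 1).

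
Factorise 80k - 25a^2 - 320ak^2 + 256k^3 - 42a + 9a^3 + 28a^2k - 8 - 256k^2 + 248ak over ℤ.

Group: a(9a^2 - 44ak + 11a + 32k^2 - 16k + 2) + (8k - 4)(9a^2 - 44ak + 11a + 32k^2 - 16k + 2); both groups contain (9a^2 - 44ak + 11a + 32k^2 - 16k + 2), so (a + 8k - 4) is a factor with cofactor 9a^2 - 44ak + 11a + 32k^2 - 16k + 2.
The cofactor groups again: 9a^2 - 44ak + 11a + 32k^2 - 16k + 2 = 9a(a - 4k + 1) + (-8k + 2)(a - 4k + 1); both groups contain (a - 4k + 1), giving (9a - 8k + 2)(a - 4k + 1).

(9a - 8k + 2)(a + 8k - 4)(a - 4k + 1)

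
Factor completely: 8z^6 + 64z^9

Pull out the common factor 8z^6, leaving 8z^3 + 1.
Recognize a sum of cubes with the parts 2z and 1.

8z^6(2z + 1)(4z^2 - 2z + 1)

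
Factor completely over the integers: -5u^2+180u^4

Factor out 5u^2, leaving 36u^2-1, which is a difference of two squares.

5u^2(6u+1)(6u-1)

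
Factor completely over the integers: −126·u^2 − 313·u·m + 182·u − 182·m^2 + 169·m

−(14·u + 13·m)·(9·u + 14·m − 13)

Group: −14·u·(9·u + 14·m − 13) − 13·m·(9·u + 14·m − 13); both groups contain (9·u + 14·m − 13).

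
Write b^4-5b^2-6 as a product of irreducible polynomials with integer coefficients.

Substitute u = b^2 to get a quadratic in u, then factor.
b^2-6 is irreducible over ℤ (6 is not a perfect square).
b^2+1 is irreducible over ℤ (sum of squares).

(b^2+1)(b^2-6)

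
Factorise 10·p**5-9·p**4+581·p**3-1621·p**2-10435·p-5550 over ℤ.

(2·p+5)·(5·p+3)·(p-5)·(p**2+p+74)

Among the possible rational roots, p = -5/2 is a root, so (2·p+5) is a factor; dividing leaves 5·p**4-17·p**3+333·p**2-1643·p-1110.
Continuing, p = 5 is a root, so (p-5) is a factor; dividing leaves 5·p**3+8·p**2+373·p+222.
Next, p = -3/5 is a root, giving the factor (5·p+3) and quotient p**2+p+74.
The quadratic p**2+p+74 has discriminant -295 < 0 and is irreducible over ℤ.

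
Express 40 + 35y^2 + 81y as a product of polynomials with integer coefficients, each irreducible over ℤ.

(5y + 8)(7y + 5)

Need a pair with product 35·40 = 1400 and sum 81: that's 56 and 25.
Split the middle term: 35y^2 + 56y + 25y + 40 = 7y(5y + 8) + 5(5y + 8).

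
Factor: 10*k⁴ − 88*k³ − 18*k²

Pull out the common factor 2*k², then factor the remaining trinomial.

2*k²*(5*k + 1)*(k − 9)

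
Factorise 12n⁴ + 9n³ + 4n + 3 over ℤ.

Group as (12n⁴ + 4n) + (9n³ + 3) = 4n(3n³ + 1) + 3(3n³ + 1).
Both groups share the factor (3n³ + 1).

(4n + 3)(3n³ + 1)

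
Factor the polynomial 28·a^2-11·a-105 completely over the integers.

Need a pair with product 28·(-105) = -2940 and sum -11: that's -60 and 49.
Split the middle term: 28·a^2-60·a + 49·a-105 = 4·a·(7·a-15) + 7·(7·a-15).

(4·a+7)·(7·a-15)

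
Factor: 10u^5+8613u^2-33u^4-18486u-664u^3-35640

(2u-9)(5u+6)(u+11)(u^2-11u+60)

Trying the rational-root candidates, u = -6/5 is a root, giving the factor (5u+6) and quotient 2u^4-9u^3-122u^2+1869u-5940.
Then u = 9/2 is a root, giving the factor (2u-9) and quotient u^3-61u+660.
Then u = -11 is a root, giving the factor (u+11) and quotient u^2-11u+60.
The quadratic u^2-11u+60 has discriminant -119 < 0 and is irreducible over ℤ.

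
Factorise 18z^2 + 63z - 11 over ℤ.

(3z + 11)(6z - 1)

Need a pair with product 18·(-11) = -198 and sum 63: that's 66 and -3.
Split the middle term: 18z^2 + 66z - 3z - 11 = 6z(3z + 11) - (3z + 11).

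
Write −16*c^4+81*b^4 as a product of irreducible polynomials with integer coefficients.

(3*b+2*c)*(3*b−2*c)*(9*b^2+4*c^2)

Write as (9*b^2)² − (4*c^2)², then factor 9*b^2−4*c^2 once more.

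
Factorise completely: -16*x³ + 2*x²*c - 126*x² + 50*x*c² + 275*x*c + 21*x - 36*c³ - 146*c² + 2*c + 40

-(2*x - 2*c + 1)*(8*x - 9*c - 5)*(x + 2*c + 8)

Group: x*(-16*x² + 34*x*c + 2*x - 18*c² - c + 5) + (2*c + 8)*(-16*x² + 34*x*c + 2*x - 18*c² - c + 5); both groups contain (-16*x² + 34*x*c + 2*x - 18*c² - c + 5), so (x + 2*c + 8) is a factor with cofactor -16*x² + 34*x*c + 2*x - 18*c² - c + 5.
The cofactor groups again: -16*x² + 34*x*c + 2*x - 18*c² - c + 5 = -2*x*(8*x - 9*c - 5) + (2*c - 1)*(8*x - 9*c - 5); both groups contain (8*x - 9*c - 5), giving -(2*x - 2*c + 1)*(8*x - 9*c - 5).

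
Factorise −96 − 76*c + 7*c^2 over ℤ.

Need a pair with product 7·(−96) = −672 and sum −76: that's 8 and −84.
Split the middle term: 7*c^2 + 8*c − 84*c − 96 = c*(7*c + 8) − 12*(7*c + 8).

(7*c + 8)*(c − 12)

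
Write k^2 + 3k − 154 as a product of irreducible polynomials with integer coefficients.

(k + 14)(k − 11)

Two integers with product −154 and sum 3 are −11 and 14.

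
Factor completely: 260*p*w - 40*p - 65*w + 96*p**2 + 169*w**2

Group: 8*p*(12*p + 13*w - 5) + 13*w*(12*p + 13*w - 5); both groups contain (12*p + 13*w - 5).

(12*p + 13*w - 5)*(8*p + 13*w)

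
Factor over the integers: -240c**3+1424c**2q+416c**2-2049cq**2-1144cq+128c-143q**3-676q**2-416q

Group: 15c(-16c**2+96cq+32c-143q**2-104q) + (q+4)(-16c**2+96cq+32c-143q**2-104q); both groups contain (-16c**2+96cq+32c-143q**2-104q), so (15c+q+4) is a factor with cofactor -16c**2+96cq+32c-143q**2-104q.
The cofactor groups again: -16c**2+96cq+32c-143q**2-104q = -4c(4c-11q-8) + 13q(4c-11q-8); both groups contain (4c-11q-8), giving -(4c-13q)(4c-11q-8).

-(15c+q+4)(4c-11q-8)(4c-13q)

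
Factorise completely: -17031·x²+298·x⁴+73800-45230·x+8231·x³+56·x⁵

(2·x-5)·(4·x+9)·(7·x-10)·(x²+7·x+164)

Trying the rational-root candidates, x = 5/2 is a root, so (2·x-5) divides it; the quotient is 28·x⁴+219·x³+4663·x²+3142·x-14760.
Next, x = 10/7 is a root, giving the factor (7·x-10) and quotient 4·x³+37·x²+719·x+1476.
Then x = -9/4 is a root, so (4·x+9) divides it; the quotient is x²+7·x+164.
The quadratic x²+7·x+164 has discriminant -607 < 0 and is irreducible over ℤ.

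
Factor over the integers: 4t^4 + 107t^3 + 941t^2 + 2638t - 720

(4t - 1)(t + 10)(t + 8)(t + 9)

Among the possible rational roots, t = 1/4 is a root, giving the factor (4t - 1) and quotient t^3 + 27t^2 + 242t + 720.
Then t = -9 is a root, so (t + 9) divides it; the quotient is t^2 + 18t + 80.
The remaining quadratic factors as (t + 10)(t + 8).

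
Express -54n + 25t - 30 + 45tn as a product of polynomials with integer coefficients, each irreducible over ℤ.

Group as (45tn + 25t) + (-54n - 30) = 5t(9n + 5) - 6(9n + 5).
Both groups share the factor (9n + 5).

(5t - 6)(9n + 5)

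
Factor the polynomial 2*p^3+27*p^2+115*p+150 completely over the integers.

By the rational root theorem, p = -5 is a root, so (p+5) is a factor; dividing leaves 2*p^2+17*p+30.
The remaining quadratic factors as (2*p+5)(p+6).

(2*p+5)*(p+5)*(p+6)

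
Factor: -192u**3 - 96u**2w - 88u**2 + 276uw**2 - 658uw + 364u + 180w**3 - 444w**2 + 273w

Group: 6u(-32u**2 + 16uw - 52u + 30w**2 - 39w) + (6w - 7)(-32u**2 + 16uw - 52u + 30w**2 - 39w); both groups contain (-32u**2 + 16uw - 52u + 30w**2 - 39w), so (6u + 6w - 7) is a factor with cofactor -32u**2 + 16uw - 52u + 30w**2 - 39w.
The cofactor groups again: -32u**2 + 16uw - 52u + 30w**2 - 39w = -8u(4u + 3w) + (10w - 13)(4u + 3w); both groups contain (4u + 3w), giving -(8u - 10w + 13)(4u + 3w).

-(4u + 3w)(6u + 6w - 7)(8u - 10w + 13)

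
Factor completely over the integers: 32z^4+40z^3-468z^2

Pull out the common factor 4z^2, then factor the remaining trinomial.

4z^2(2z+9)(4z-13)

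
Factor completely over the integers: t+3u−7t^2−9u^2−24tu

−(7t+3u−1)(t+3u)

Group: −7t(t+3u) + (−3u+1)(t+3u); both groups contain (t+3u).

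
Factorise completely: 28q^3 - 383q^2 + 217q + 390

(4q + 3)(7q - 10)(q - 13)

Among the possible rational roots, q = 10/7 is a root, so (7q - 10) is a factor; dividing leaves 4q^2 - 49q - 39.
The remaining quadratic factors as (4q + 3)(q - 13).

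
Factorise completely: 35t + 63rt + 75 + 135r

Group as (63rt + 135r) + (35t + 75) = 9r(7t + 15) + 5(7t + 15).
Both groups share the factor (7t + 15).

(7t + 15)(9r + 5)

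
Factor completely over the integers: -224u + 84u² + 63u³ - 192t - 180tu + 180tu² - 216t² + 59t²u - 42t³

-(6t + 7u)(7t + 3u + 8)(t - 3u + 4)

Group: 6t(-7t² + 18tu - 36t + 9u² + 12u - 32) + 7u(-7t² + 18tu - 36t + 9u² + 12u - 32); both groups contain (-7t² + 18tu - 36t + 9u² + 12u - 32), so (6t + 7u) is a factor with cofactor -7t² + 18tu - 36t + 9u² + 12u - 32.
The cofactor groups again: -7t² + 18tu - 36t + 9u² + 12u - 32 = -t(7t + 3u + 8) + (3u - 4)(7t + 3u + 8); both groups contain (7t + 3u + 8), giving -(t - 3u + 4)(7t + 3u + 8).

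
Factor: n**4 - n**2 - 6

Substitute u = n**2 to get a quadratic in u, then factor.
n**2 - 3 is irreducible over ℤ (3 is not a perfect square).
n**2 + 2 is irreducible over ℤ (always positive, so no real roots).

(n**2 + 2)(n**2 - 3)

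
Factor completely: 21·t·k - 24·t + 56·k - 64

(3·t + 8)·(7·k - 8)

Group as (21·t·k - 24·t) + (56·k - 64) = 3·t·(7·k - 8) + 8·(7·k - 8).
Both groups share the factor (7·k - 8).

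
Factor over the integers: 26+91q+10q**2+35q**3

Group as (35q**3+91q) + (10q**2+26) = 7q(5q**2+13) + 2(5q**2+13).
Both groups share the factor (5q**2+13).

(7q+2)(5q**2+13)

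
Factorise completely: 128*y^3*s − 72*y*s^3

Every term has a factor of 8*y*s. Then 16*y^2 − 9*s^2 = (4*y)² − (3*s)².

8*s*y*(4*y − 3*s)*(4*y + 3*s)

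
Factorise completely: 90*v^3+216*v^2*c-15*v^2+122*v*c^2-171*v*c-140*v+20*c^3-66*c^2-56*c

(6*v+10*c+7)*(5*v+2*c)*(3*v+c-4)

Group: 5*v*(18*v^2+36*v*c-3*v+10*c^2-33*c-28) + 2*c*(18*v^2+36*v*c-3*v+10*c^2-33*c-28); both groups contain (18*v^2+36*v*c-3*v+10*c^2-33*c-28), so (5*v+2*c) is a factor with cofactor 18*v^2+36*v*c-3*v+10*c^2-33*c-28.
The cofactor groups again: 18*v^2+36*v*c-3*v+10*c^2-33*c-28 = 3*v*(6*v+10*c+7) + (c-4)*(6*v+10*c+7); both groups contain (6*v+10*c+7), giving (3*v+c-4)*(6*v+10*c+7).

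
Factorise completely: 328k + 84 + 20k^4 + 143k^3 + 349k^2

(4k + 7)(5k + 2)(k + 2)(k + 3)

Testing divisors of the constant over divisors of the leading coefficient, k = −7/4 is a root, giving the factor (4k + 7) and quotient 5k^3 + 27k^2 + 40k + 12.
Next, k = −3 is a root, so (k + 3) is a factor; dividing leaves 5k^2 + 12k + 4.
The remaining quadratic factors as (k + 2)(5k + 2).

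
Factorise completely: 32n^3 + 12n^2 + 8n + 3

(8n + 3)(4n^2 + 1)

Group as (32n^3 + 8n) + (12n^2 + 3) = 8n(4n^2 + 1) + 3(4n^2 + 1).
Both groups share the factor (4n^2 + 1).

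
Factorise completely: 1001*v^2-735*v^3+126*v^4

Pull out the common factor 7*v^2, then factor the remaining trinomial.

7*v^2*(3*v-11)*(6*v-13)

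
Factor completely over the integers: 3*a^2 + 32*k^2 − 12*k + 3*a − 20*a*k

Group: 3*a*(a − 4*k) + (−8*k + 3)*(a − 4*k); both groups contain (a − 4*k).

(3*a − 8*k + 3)*(a − 4*k)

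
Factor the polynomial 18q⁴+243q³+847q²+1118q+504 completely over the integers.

Among the possible rational roots, q = -7/6 is a root, so (6q+7) is a factor; dividing leaves 3q³+37q²+98q+72.
Then q = -4/3 is a root, so (3q+4) divides it; the quotient is q²+11q+18.
The remaining quadratic factors as (q+2)(q+9).

(3q+4)(6q+7)(q+2)(q+9)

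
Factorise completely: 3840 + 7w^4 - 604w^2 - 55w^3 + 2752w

Testing divisors of the constant over divisors of the leading coefficient, w = -8 is a root, so (w + 8) divides it; the quotient is 7w^3 - 111w^2 + 284w + 480.
Continuing, w = 12 is a root, giving the factor (w - 12) and quotient 7w^2 - 27w - 40.
The remaining quadratic factors as (w - 5)(7w + 8).

(7w + 8)(w + 8)(w - 12)(w - 5)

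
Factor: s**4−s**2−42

Substitute u = s**2 to get a quadratic in u, then factor.
s**2+6 is irreducible over ℤ (always positive, so no real roots).
s**2−7 is irreducible over ℤ (7 is not a perfect square).

(s**2+6)(s**2−7)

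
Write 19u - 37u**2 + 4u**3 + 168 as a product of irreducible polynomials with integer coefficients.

By the rational root theorem, u = 3 is a root, so (u - 3) divides it; the quotient is 4u**2 - 25u - 56.
The remaining quadratic factors as (u - 8)(4u + 7).

(4u + 7)(u - 3)(u - 8)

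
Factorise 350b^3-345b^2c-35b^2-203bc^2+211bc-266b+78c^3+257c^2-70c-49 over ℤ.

(10b-13c+7)(5b+3c+1)(7b-2c-7)

Group: 7b(50b^2-35bc+45b-39c^2+8c+7) + (-2c-7)(50b^2-35bc+45b-39c^2+8c+7); both groups contain (50b^2-35bc+45b-39c^2+8c+7), so (7b-2c-7) is a factor with cofactor 50b^2-35bc+45b-39c^2+8c+7.
The cofactor groups again: 50b^2-35bc+45b-39c^2+8c+7 = 10b(5b+3c+1) + (-13c+7)(5b+3c+1); both groups contain (5b+3c+1), giving (10b-13c+7)(5b+3c+1).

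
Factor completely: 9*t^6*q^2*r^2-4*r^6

r^2*(3*t^3*q+2*r^2)*(3*t^3*q-2*r^2)

Pull out the common factor r^2, leaving 9*t^6*q^2-4*r^4.
Recognize a difference of squares with the parts 3*t^3*q and 2*r^2.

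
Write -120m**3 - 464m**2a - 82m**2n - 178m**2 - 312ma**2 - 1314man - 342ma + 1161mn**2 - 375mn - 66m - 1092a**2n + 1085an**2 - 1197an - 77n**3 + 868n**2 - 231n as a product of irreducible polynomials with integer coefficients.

Group: 15m(-8m**2 - 24ma - 6mn - 6m - 84an + 77n**2 - 21n) + (13a - n + 11)(-8m**2 - 24ma - 6mn - 6m - 84an + 77n**2 - 21n); both groups contain (-8m**2 - 24ma - 6mn - 6m - 84an + 77n**2 - 21n), so (15m + 13a - n + 11) is a factor with cofactor -8m**2 - 24ma - 6mn - 6m - 84an + 77n**2 - 21n.
The cofactor groups again: -8m**2 - 24ma - 6mn - 6m - 84an + 77n**2 - 21n = -4m(2m + 7n) + (-12a + 11n - 3)(2m + 7n); both groups contain (2m + 7n), giving -(4m + 12a - 11n + 3)(2m + 7n).

-(4m + 12a - 11n + 3)(15m + 13a - n + 11)(2m + 7n)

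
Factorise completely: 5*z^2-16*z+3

(5*z-1)*(z-3)

Need a pair with product 5·3 = 15 and sum -16: that's -15 and -1.
Split the middle term: 5*z^2-15*z - z+3 = 5*z*(z-3) - (z-3).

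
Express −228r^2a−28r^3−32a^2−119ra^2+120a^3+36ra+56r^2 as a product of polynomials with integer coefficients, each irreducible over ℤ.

−(2r−a)(2r+15a−4)(7r+8a)

Group: 7r(−4r^2−28ra+8r+15a^2−4a) + 8a(−4r^2−28ra+8r+15a^2−4a); both groups contain (−4r^2−28ra+8r+15a^2−4a), so (7r+8a) is a factor with cofactor −4r^2−28ra+8r+15a^2−4a.
The cofactor groups again: −4r^2−28ra+8r+15a^2−4a = −2r(2r−a) + (−15a+4)(2r−a); both groups contain (2r−a), giving −(2r+15a−4)(2r−a).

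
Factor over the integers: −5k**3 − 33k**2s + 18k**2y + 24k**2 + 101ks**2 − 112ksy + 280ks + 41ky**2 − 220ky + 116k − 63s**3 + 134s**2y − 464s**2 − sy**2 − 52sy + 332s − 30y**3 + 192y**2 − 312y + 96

−(5k − 7s − 3y + 6)(k + 9s − 5y + 2)(k − s + 2y − 8)

Group: k(−5k**2 + 12ks − 7ky + 34k − 7s**2 + 11sy − 50s + 6y**2 − 36y + 48) + (9s − 5y + 2)(−5k**2 + 12ks − 7ky + 34k − 7s**2 + 11sy − 50s + 6y**2 − 36y + 48); both groups contain (−5k**2 + 12ks − 7ky + 34k − 7s**2 + 11sy − 50s + 6y**2 − 36y + 48), so (k + 9s − 5y + 2) is a factor with cofactor −5k**2 + 12ks − 7ky + 34k − 7s**2 + 11sy − 50s + 6y**2 − 36y + 48.
The cofactor groups again: −5k**2 + 12ks − 7ky + 34k − 7s**2 + 11sy − 50s + 6y**2 − 36y + 48 = −k(5k − 7s − 3y + 6) + (s − 2y + 8)(5k − 7s − 3y + 6); both groups contain (5k − 7s − 3y + 6), giving −(k − s + 2y − 8)(5k − 7s − 3y + 6).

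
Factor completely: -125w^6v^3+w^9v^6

Pull out the common factor w^6v^3, leaving w^3v^3-125.
Recognize a difference of cubes with the parts wv and 5.

v^3w^6(wv-5)(w^2v^2+5wv+25)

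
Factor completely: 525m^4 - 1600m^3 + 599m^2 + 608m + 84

(3m - 7)(5m + 1)(5m - 6)(7m + 2)

Among the possible rational roots, m = 6/5 is a root, so (5m - 6) is a factor; dividing leaves 105m^3 - 194m^2 - 113m - 14.
Continuing, m = -2/7 is a root, so (7m + 2) is a factor; dividing leaves 15m^2 - 32m - 7.
The remaining quadratic factors as (3m - 7)(5m + 1).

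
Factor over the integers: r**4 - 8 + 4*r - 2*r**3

Group as (r**4 + 4*r) + (-2*r**3 - 8) = r*(r**3 + 4) - 2*(r**3 + 4).
Both groups share the factor (r**3 + 4).

(r - 2)*(r**3 + 4)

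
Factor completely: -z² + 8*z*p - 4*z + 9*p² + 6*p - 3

Group: -z*(z + p + 1) + (9*p - 3)*(z + p + 1); both groups contain (z + p + 1).

-(z - 9*p + 3)*(z + p + 1)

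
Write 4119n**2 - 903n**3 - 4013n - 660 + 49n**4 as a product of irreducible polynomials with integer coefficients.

(7n + 1)(7n - 11)(n - 12)(n - 5)

Trying the rational-root candidates, n = -1/7 is a root, so (7n + 1) divides it; the quotient is 7n**3 - 130n**2 + 607n - 660.
Next, n = 5 is a root, giving the factor (n - 5) and quotient 7n**2 - 95n + 132.
The remaining quadratic factors as (7n - 11)(n - 12).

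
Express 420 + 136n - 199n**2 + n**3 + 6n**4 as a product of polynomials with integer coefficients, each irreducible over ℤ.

(6n + 7)(n + 6)(n - 2)(n - 5)

Testing divisors of the constant over divisors of the leading coefficient, n = -6 is a root, so (n + 6) is a factor; dividing leaves 6n**3 - 35n**2 + 11n + 70.
Then n = -7/6 is a root, so (6n + 7) divides it; the quotient is n**2 - 7n + 10.
The remaining quadratic factors as (n - 2)(n - 5).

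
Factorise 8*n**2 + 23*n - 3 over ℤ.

(8*n - 1)*(n + 3)

Need a pair with product 8·(-3) = -24 and sum 23: that's -1 and 24.
Split the middle term: 8*n**2 - n + 24*n - 3 = n*(8*n - 1) + 3*(8*n - 1).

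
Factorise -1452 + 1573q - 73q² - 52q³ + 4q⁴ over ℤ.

(2q + 11)(2q - 11)(q - 1)(q - 12)

Among the possible rational roots, q = 1 is a root, so (q - 1) is a factor; dividing leaves 4q³ - 48q² - 121q + 1452.
Then q = 11/2 is a root, giving the factor (2q - 11) and quotient 2q² - 13q - 132.
The remaining quadratic factors as (q - 12)(2q + 11).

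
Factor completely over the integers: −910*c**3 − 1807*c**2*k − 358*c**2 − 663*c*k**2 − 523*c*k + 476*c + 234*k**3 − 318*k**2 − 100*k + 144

Group: 5*c*(−182*c**2 − 143*c*k + 74*c + 39*k**2 − 79*k + 36) + (6*k + 4)*(−182*c**2 − 143*c*k + 74*c + 39*k**2 − 79*k + 36); both groups contain (−182*c**2 − 143*c*k + 74*c + 39*k**2 − 79*k + 36), so (5*c + 6*k + 4) is a factor with cofactor −182*c**2 − 143*c*k + 74*c + 39*k**2 − 79*k + 36.
The cofactor groups again: −182*c**2 − 143*c*k + 74*c + 39*k**2 − 79*k + 36 = −13*c*(14*c − 3*k + 4) + (−13*k + 9)*(14*c − 3*k + 4); both groups contain (14*c − 3*k + 4), giving −(13*c + 13*k − 9)*(14*c − 3*k + 4).

−(13*c + 13*k − 9)*(14*c − 3*k + 4)*(5*c + 6*k + 4)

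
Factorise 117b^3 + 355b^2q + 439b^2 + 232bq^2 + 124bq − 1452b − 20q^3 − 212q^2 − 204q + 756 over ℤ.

(13b − q − 9)(9b + 10q − 14)(b + 2q + 6)

Group: 9b(13b^2 + 25bq + 69b − 2q^2 − 24q − 54) + (10q − 14)(13b^2 + 25bq + 69b − 2q^2 − 24q − 54); both groups contain (13b^2 + 25bq + 69b − 2q^2 − 24q − 54), so (9b + 10q − 14) is a factor with cofactor 13b^2 + 25bq + 69b − 2q^2 − 24q − 54.
The cofactor groups again: 13b^2 + 25bq + 69b − 2q^2 − 24q − 54 = b(13b − q − 9) + (2q + 6)(13b − q − 9); both groups contain (13b − q − 9), giving (b + 2q + 6)(13b − q − 9).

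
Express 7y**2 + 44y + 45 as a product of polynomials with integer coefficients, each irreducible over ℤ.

Need a pair with product 7·45 = 315 and sum 44: that's 9 and 35.
Split the middle term: 7y**2 + 9y + 35y + 45 = y(7y + 9) + 5(7y + 9).

(7y + 9)(y + 5)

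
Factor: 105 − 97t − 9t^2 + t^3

(t + 7)(t − 1)(t − 15)

Testing divisors of the constant over divisors of the leading coefficient, t = 15 is a root, so (t − 15) divides it; the quotient is t^2 + 6t − 7.
The remaining quadratic factors as (t + 7)(t − 1).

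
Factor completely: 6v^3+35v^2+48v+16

Among the possible rational roots, v = -4 is a root, giving the factor (v+4) and quotient 6v^2+11v+4.
The remaining quadratic factors as (2v+1)(3v+4).

(2v+1)(3v+4)(v+4)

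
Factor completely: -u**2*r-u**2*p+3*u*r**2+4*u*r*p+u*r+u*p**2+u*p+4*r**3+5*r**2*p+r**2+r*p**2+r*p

-(u-4*r-p-1)*(r+p)*(u+r)

Group: u*(-u*r-u*p-r**2-r*p) + (-4*r-p-1)*(-u*r-u*p-r**2-r*p); both groups contain (-u*r-u*p-r**2-r*p), so (u-4*r-p-1) is a factor with cofactor -u*r-u*p-r**2-r*p.
The cofactor groups again: -u*r-u*p-r**2-r*p = -u*(r+p) - r*(r+p); both groups contain (r+p), giving -(u+r)*(r+p).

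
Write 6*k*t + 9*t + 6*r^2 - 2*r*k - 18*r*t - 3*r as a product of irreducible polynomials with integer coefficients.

Group: r*(6*r - 2*k - 3) - 3*t*(6*r - 2*k - 3); both groups contain (6*r - 2*k - 3).

(6*r - 2*k - 3)*(r - 3*t)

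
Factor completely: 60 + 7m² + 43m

Need a pair with product 7·60 = 420 and sum 43: that's 15 and 28.
Split the middle term: 7m² + 15m + 28m + 60 = m(7m + 15) + 4(7m + 15).

(7m + 15)(m + 4)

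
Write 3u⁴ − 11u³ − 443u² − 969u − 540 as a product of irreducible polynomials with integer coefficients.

Trying the rational-root candidates, u = −9 is a root, so (u + 9) divides it; the quotient is 3u³ − 38u² − 101u − 60.
Next, u = −4/3 is a root, so (3u + 4) divides it; the quotient is u² − 14u − 15.
The remaining quadratic factors as (u − 15)(u + 1).

(3u + 4)(u + 1)(u + 9)(u − 15)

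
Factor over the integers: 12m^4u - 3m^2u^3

3m^2u(2m + u)(2m - u)

Pull out the common factor 3m^2u; 4m^2 - u^2 is a difference of squares.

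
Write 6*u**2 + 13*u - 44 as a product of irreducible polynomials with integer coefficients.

(6*u - 11)*(u + 4)

Need a pair with product 6·(-44) = -264 and sum 13: that's -11 and 24.
Split the middle term: 6*u**2 - 11*u + 24*u - 44 = u*(6*u - 11) + 4*(6*u - 11).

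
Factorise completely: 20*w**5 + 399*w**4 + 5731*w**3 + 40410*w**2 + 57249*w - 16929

Among the possible rational roots, w = 1/4 is a root, so (4*w - 1) is a factor; dividing leaves 5*w**4 + 101*w**3 + 1458*w**2 + 10467*w + 16929.
Continuing, w = -9 is a root, so (w + 9) is a factor; dividing leaves 5*w**3 + 56*w**2 + 954*w + 1881.
Then w = -11/5 is a root, so (5*w + 11) divides it; the quotient is w**2 + 9*w + 171.
The quadratic w**2 + 9*w + 171 has discriminant -603 < 0 and is irreducible over ℤ.

(4*w - 1)*(5*w + 11)*(w + 9)*(w**2 + 9*w + 171)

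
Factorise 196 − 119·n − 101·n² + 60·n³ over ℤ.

(3·n − 4)·(4·n − 7)·(5·n + 7)

Testing divisors of the constant over divisors of the leading coefficient, n = 4/3 is a root, so (3·n − 4) is a factor; dividing leaves 20·n² − 7·n − 49.
The remaining quadratic factors as (5·n + 7)(4·n − 7).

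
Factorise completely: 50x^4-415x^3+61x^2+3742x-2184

(2x-13)(5x+14)(5x-3)(x-4)

Testing divisors of the constant over divisors of the leading coefficient, x = 13/2 is a root, giving the factor (2x-13) and quotient 25x^3-45x^2-262x+168.
Next, x = -14/5 is a root, so (5x+14) is a factor; dividing leaves 5x^2-23x+12.
The remaining quadratic factors as (x-4)(5x-3).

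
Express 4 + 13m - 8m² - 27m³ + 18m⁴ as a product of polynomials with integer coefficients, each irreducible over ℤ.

By the rational root theorem, m = -1/3 is a root, so (3m + 1) is a factor; dividing leaves 6m³ - 11m² + m + 4.
Next, m = 4/3 is a root, so (3m - 4) divides it; the quotient is 2m² - m - 1.
The remaining quadratic factors as (2m + 1)(m - 1).

(2m + 1)(3m + 1)(3m - 4)(m - 1)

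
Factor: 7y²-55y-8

Need a pair with product 7·(-8) = -56 and sum -55: that's -56 and 1.
Split the middle term: 7y²-56y + y-8 = 7y(y-8) + (y-8).

(7y+1)(y-8)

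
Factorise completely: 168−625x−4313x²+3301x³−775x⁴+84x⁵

By the rational root theorem, x = 7/3 is a root, so (3x−7) is a factor; dividing leaves 28x⁴−193x³+650x²+79x−24.
Continuing, x = −1/4 is a root, so (4x+1) divides it; the quotient is 7x³−50x²+175x−24.
Then x = 1/7 is a root, so (7x−1) is a factor; dividing leaves x²−7x+24.
The quadratic x²−7x+24 has discriminant −47 < 0 and is irreducible over ℤ.

(3x−7)(4x+1)(7x−1)(x²−7x+24)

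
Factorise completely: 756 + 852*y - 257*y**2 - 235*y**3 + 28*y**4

Trying the rational-root candidates, y = -6/7 is a root, so (7*y + 6) divides it; the quotient is 4*y**3 - 37*y**2 - 5*y + 126.
Then y = -7/4 is a root, giving the factor (4*y + 7) and quotient y**2 - 11*y + 18.
The remaining quadratic factors as (y - 9)(y - 2).

(4*y + 7)*(7*y + 6)*(y - 2)*(y - 9)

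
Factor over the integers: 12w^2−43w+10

Need a pair with product 12·10 = 120 and sum −43: that's −40 and −3.
Split the middle term: 12w^2−40w − 3w+10 = 4w(3w−10) − (3w−10).

(3w−10)(4w−1)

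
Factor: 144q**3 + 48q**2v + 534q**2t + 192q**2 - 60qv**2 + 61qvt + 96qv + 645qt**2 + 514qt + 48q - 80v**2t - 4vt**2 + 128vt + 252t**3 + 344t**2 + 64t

(3q + 4t)(6q + 5v + 9t + 2)(8q - 4v + 7t + 8)

Group: 8q(18q**2 + 15qv + 51qt + 6q + 20vt + 36t**2 + 8t) + (-4v + 7t + 8)(18q**2 + 15qv + 51qt + 6q + 20vt + 36t**2 + 8t); both groups contain (18q**2 + 15qv + 51qt + 6q + 20vt + 36t**2 + 8t), so (8q - 4v + 7t + 8) is a factor with cofactor 18q**2 + 15qv + 51qt + 6q + 20vt + 36t**2 + 8t.
The cofactor groups again: 18q**2 + 15qv + 51qt + 6q + 20vt + 36t**2 + 8t = 6q(3q + 4t) + (5v + 9t + 2)(3q + 4t); both groups contain (3q + 4t), giving (6q + 5v + 9t + 2)(3q + 4t).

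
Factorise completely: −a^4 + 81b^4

(3b − a)(3b + a)(9b^2 + a^2)

Write as (9b^2)² − (a^2)², then factor 9b^2 − a^2 once more.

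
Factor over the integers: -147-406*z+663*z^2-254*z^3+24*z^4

Trying the rational-root candidates, z = 3/2 is a root, so (2*z-3) is a factor; dividing leaves 12*z^3-109*z^2+168*z+49.
Next, z = -1/4 is a root, so (4*z+1) is a factor; dividing leaves 3*z^2-28*z+49.
The remaining quadratic factors as (z-7)(3*z-7).

(2*z-3)*(3*z-7)*(4*z+1)*(z-7)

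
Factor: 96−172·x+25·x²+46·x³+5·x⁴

Trying the rational-root candidates, x = −8 is a root, giving the factor (x+8) and quotient 5·x³+6·x²−23·x+12.
Then x = 1 is a root, giving the factor (x−1) and quotient 5·x²+11·x−12.
The remaining quadratic factors as (x+3)(5·x−4).

(5·x−4)·(x+3)·(x+8)·(x−1)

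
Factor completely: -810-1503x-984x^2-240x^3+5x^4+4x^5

(4x+5)(x+6)(x-9)(x^2+3x+3)

Testing divisors of the constant over divisors of the leading coefficient, x = -5/4 is a root, so (4x+5) divides it; the quotient is x^4-60x^2-171x-162.
Then x = 9 is a root, giving the factor (x-9) and quotient x^3+9x^2+21x+18.
Next, x = -6 is a root, so (x+6) is a factor; dividing leaves x^2+3x+3.
The quadratic x^2+3x+3 has discriminant -3 < 0 and is irreducible over ℤ.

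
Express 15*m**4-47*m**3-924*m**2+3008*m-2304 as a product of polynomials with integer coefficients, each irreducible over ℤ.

(3*m-4)*(5*m-9)*(m+8)*(m-8)

By the rational root theorem, m = 9/5 is a root, giving the factor (5*m-9) and quotient 3*m**3-4*m**2-192*m+256.
Then m = -8 is a root, giving the factor (m+8) and quotient 3*m**2-28*m+32.
The remaining quadratic factors as (m-8)(3*m-4).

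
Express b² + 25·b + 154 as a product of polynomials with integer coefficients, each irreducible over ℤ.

(b + 11)·(b + 14)

Two integers with product 154 and sum 25 are 11 and 14.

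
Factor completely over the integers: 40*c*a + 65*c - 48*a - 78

Group as (40*c*a + 65*c) + (-48*a - 78) = 5*c*(8*a + 13) - 6*(8*a + 13).
Both groups share the factor (8*a + 13).

(5*c - 6)*(8*a + 13)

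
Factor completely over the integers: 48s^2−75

3(4s+5)(4s−5)

Factor out 3, leaving 16s^2−25, which is a difference of two squares.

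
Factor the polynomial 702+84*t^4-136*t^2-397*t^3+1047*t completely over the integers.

Trying the rational-root candidates, t = 9/4 is a root, so (4*t-9) is a factor; dividing leaves 21*t^3-52*t^2-151*t-78.
Continuing, t = -6/7 is a root, so (7*t+6) divides it; the quotient is 3*t^2-10*t-13.
The remaining quadratic factors as (3*t-13)(t+1).

(3*t-13)*(4*t-9)*(7*t+6)*(t+1)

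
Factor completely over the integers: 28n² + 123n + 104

Need a pair with product 28·104 = 2912 and sum 123: that's 32 and 91.
Split the middle term: 28n² + 32n + 91n + 104 = 4n(7n + 8) + 13(7n + 8).

(4n + 13)(7n + 8)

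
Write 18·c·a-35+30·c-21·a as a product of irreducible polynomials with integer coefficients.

(3·a+5)·(6·c-7)

Group as (18·c·a+30·c) + (-21·a-35) = 6·c·(3·a+5) - 7·(3·a+5).
Both groups share the factor (3·a+5).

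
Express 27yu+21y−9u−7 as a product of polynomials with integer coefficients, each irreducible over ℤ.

(3y−1)(9u+7)

Group as (27yu+21y) + (−9u−7) = 3y(9u+7) − (9u+7).
Both groups share the factor (9u+7).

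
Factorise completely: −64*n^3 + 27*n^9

Factor out n^3 first: what remains is 27*n^6 − 64.
Recognize a difference of cubes with the parts 3*n^2 and 4.

n^3*(3*n^2 − 4)*(9*n^4 + 12*n^2 + 16)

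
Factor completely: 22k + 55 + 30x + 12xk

(2k + 5)(6x + 11)

Group as (12xk + 30x) + (22k + 55) = 6x(2k + 5) + 11(2k + 5).
Both groups share the factor (2k + 5).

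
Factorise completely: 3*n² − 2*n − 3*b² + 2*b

(n − b)*(3*n + 3*b − 2)

Group: 3*n*(n − b) + (3*b − 2)*(n − b); both groups contain (n − b).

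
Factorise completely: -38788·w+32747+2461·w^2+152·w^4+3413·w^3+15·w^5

Among the possible rational roots, w = 11/5 is a root, giving the factor (5·w-11) and quotient 3·w^4+37·w^3+764·w^2+2173·w-2977.
Continuing, w = 1 is a root, so (w-1) divides it; the quotient is 3·w^3+40·w^2+804·w+2977.
Continuing, w = -13/3 is a root, so (3·w+13) is a factor; dividing leaves w^2+9·w+229.
The quadratic w^2+9·w+229 has discriminant -835 < 0 and is irreducible over ℤ.

(3·w+13)·(5·w-11)·(w-1)·(w^2+9·w+229)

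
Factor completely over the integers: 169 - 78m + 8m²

(2m - 13)(4m - 13)

Need a pair with product 8·169 = 1352 and sum -78: that's -52 and -26.
Split the middle term: 8m² - 52m - 26m + 169 = 4m(2m - 13) - 13(2m - 13).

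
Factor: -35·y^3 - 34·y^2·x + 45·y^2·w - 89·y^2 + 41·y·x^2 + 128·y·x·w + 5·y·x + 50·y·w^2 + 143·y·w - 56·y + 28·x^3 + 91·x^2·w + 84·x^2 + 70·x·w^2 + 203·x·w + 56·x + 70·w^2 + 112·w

-(y - x - 2·w)·(7·y + 4·x + 5·w + 8)·(5·y + 7·x + 7)

Group: 7·y·(-5·y^2 - 2·y·x + 10·y·w - 7·y + 7·x^2 + 14·x·w + 7·x + 14·w) + (4·x + 5·w + 8)·(-5·y^2 - 2·y·x + 10·y·w - 7·y + 7·x^2 + 14·x·w + 7·x + 14·w); both groups contain (-5·y^2 - 2·y·x + 10·y·w - 7·y + 7·x^2 + 14·x·w + 7·x + 14·w), so (7·y + 4·x + 5·w + 8) is a factor with cofactor -5·y^2 - 2·y·x + 10·y·w - 7·y + 7·x^2 + 14·x·w + 7·x + 14·w.
The cofactor groups again: -5·y^2 - 2·y·x + 10·y·w - 7·y + 7·x^2 + 14·x·w + 7·x + 14·w = -5·y·(y - x - 2·w) + (-7·x - 7)·(y - x - 2·w); both groups contain (y - x - 2·w), giving -(5·y + 7·x + 7)·(y - x - 2·w).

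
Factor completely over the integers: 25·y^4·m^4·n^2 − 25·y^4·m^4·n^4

Every term has a factor of 25·y^4·m^4·n^2; factoring it out leaves −n^2 + 1.
Recognize a difference of squares with the parts 1 and n.

−25·m^4·n^2·y^4·(n + 1)·(n − 1)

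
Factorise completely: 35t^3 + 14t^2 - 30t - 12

Group as (35t^3 - 30t) + (14t^2 - 12) = 5t(7t^2 - 6) + 2(7t^2 - 6).
Both groups share the factor (7t^2 - 6).

(5t + 2)(7t^2 - 6)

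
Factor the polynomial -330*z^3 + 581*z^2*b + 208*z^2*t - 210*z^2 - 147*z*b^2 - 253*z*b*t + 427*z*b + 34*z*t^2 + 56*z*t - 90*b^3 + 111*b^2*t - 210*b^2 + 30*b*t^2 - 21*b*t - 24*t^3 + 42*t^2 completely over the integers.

Group: 6*z*(-55*z^2 + 51*z*b + 53*z*t - 35*z + 18*b^2 - 15*b*t + 42*b - 12*t^2 + 21*t) + (-5*b + 2*t)*(-55*z^2 + 51*z*b + 53*z*t - 35*z + 18*b^2 - 15*b*t + 42*b - 12*t^2 + 21*t); both groups contain (-55*z^2 + 51*z*b + 53*z*t - 35*z + 18*b^2 - 15*b*t + 42*b - 12*t^2 + 21*t), so (6*z - 5*b + 2*t) is a factor with cofactor -55*z^2 + 51*z*b + 53*z*t - 35*z + 18*b^2 - 15*b*t + 42*b - 12*t^2 + 21*t.
The cofactor groups again: -55*z^2 + 51*z*b + 53*z*t - 35*z + 18*b^2 - 15*b*t + 42*b - 12*t^2 + 21*t = -5*z*(11*z + 3*b - 4*t + 7) + (6*b + 3*t)*(11*z + 3*b - 4*t + 7); both groups contain (11*z + 3*b - 4*t + 7), giving -(5*z - 6*b - 3*t)*(11*z + 3*b - 4*t + 7).

-(6*z - 5*b + 2*t)*(5*z - 6*b - 3*t)*(11*z + 3*b - 4*t + 7)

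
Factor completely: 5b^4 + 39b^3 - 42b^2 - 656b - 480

Trying the rational-root candidates, b = -4/5 is a root, so (5b + 4) divides it; the quotient is b^3 + 7b^2 - 14b - 120.
Then b = -5 is a root, so (b + 5) divides it; the quotient is b^2 + 2b - 24.
The remaining quadratic factors as (b - 4)(b + 6).

(5b + 4)(b + 5)(b + 6)(b - 4)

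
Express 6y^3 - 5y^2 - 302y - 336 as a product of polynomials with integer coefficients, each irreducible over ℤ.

(6y + 7)(y + 6)(y - 8)

Testing divisors of the constant over divisors of the leading coefficient, y = 8 is a root, giving the factor (y - 8) and quotient 6y^2 + 43y + 42.
The remaining quadratic factors as (y + 6)(6y + 7).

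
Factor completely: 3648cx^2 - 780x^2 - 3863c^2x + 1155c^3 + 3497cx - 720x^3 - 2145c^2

(11c - 15x)(15c - 4x)(7c - 12x - 13)

Group: 11c(105c^2 - 208cx - 195c + 48x^2 + 52x) - 15x(105c^2 - 208cx - 195c + 48x^2 + 52x); both groups contain (105c^2 - 208cx - 195c + 48x^2 + 52x), so (11c - 15x) is a factor with cofactor 105c^2 - 208cx - 195c + 48x^2 + 52x.
The cofactor groups again: 105c^2 - 208cx - 195c + 48x^2 + 52x = 7c(15c - 4x) + (-12x - 13)(15c - 4x); both groups contain (15c - 4x), giving (7c - 12x - 13)(15c - 4x).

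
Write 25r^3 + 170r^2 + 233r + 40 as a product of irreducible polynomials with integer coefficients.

Testing divisors of the constant over divisors of the leading coefficient, r = −8/5 is a root, giving the factor (5r + 8) and quotient 5r^2 + 26r + 5.
The remaining quadratic factors as (5r + 1)(r + 5).

(5r + 1)(5r + 8)(r + 5)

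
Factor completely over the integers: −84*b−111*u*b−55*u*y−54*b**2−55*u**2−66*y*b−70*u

−(5*u+6*b)*(11*u+11*y+9*b+14)

Group: −5*u*(11*u+11*y+9*b+14) − 6*b*(11*u+11*y+9*b+14); both groups contain (11*u+11*y+9*b+14).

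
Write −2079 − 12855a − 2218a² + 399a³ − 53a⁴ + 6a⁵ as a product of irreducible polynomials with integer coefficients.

By the rational root theorem, a = 9 is a root, giving the factor (a − 9) and quotient 6a⁴ + a³ + 408a² + 1454a + 231.
Continuing, a = −1/6 is a root, so (6a + 1) is a factor; dividing leaves a³ + 68a + 231.
Continuing, a = −3 is a root, giving the factor (a + 3) and quotient a² − 3a + 77.
The quadratic a² − 3a + 77 has discriminant −299 < 0 and is irreducible over ℤ.

(6a + 1)(a + 3)(a − 9)(a² − 3a + 77)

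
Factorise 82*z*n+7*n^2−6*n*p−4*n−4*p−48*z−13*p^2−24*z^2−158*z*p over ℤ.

Group: −12*z*(2*z−7*n+13*p+4) + (−n−p)*(2*z−7*n+13*p+4); both groups contain (2*z−7*n+13*p+4).

−(2*z−7*n+13*p+4)*(12*z+n+p)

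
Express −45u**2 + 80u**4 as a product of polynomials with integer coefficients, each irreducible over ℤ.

5u**2(4u + 3)(4u − 3)

Factor out 5u**2, leaving 16u**2 − 9, which is a difference of two squares.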